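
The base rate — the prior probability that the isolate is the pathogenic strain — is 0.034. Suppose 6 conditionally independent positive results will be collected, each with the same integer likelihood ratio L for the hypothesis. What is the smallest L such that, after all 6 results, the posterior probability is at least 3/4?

Prior odds = 0.034/0.966 = 17/483.
Target odds = 0.75/0.25 = 3.
Need L⁶ ≥ 3 ÷ (17/483) = 1449/17.
2⁶ = 64 < 1449/17 ≤ 729 = 3⁶, so L = 3.

3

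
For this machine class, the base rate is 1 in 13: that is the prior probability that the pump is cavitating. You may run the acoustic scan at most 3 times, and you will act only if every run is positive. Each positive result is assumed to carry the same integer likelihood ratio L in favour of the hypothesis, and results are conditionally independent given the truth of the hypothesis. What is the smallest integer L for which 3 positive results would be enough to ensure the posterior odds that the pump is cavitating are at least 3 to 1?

Prior odds = (1/13)/(12/13) = 1/12.
Target odds = 3.
Need L³ ≥ 3 ÷ (1/12) = 36.
3³ = 27 < 36 ≤ 64 = 4³, so L = 4.

4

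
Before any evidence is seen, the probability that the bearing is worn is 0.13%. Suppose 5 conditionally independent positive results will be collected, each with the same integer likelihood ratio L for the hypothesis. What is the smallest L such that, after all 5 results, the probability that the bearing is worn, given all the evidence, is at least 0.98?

9

Prior odds = 0.0013/0.9987 = 13/9987.
Target odds = 0.98/0.02 = 49.
Need L⁵ ≥ 49 ÷ (13/9987) = 489363/13.
8⁵ = 32768 < 489363/13 ≤ 59049 = 9⁵, so L = 9.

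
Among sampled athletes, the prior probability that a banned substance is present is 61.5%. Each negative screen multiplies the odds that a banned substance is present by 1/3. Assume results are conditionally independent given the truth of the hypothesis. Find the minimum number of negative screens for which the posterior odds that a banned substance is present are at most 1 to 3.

Prior odds = 0.615/0.385 = 123/77.
Likelihood ratio per negative screen = 1/3.
Target odds = 1/3.
Need (123/77) × (1/3)ⁿ ≤ 1/3, i.e. (1/3)ⁿ ≤ 77/369.
(1/3)¹ = 1/3 is still above 77/369 but (1/3)² = 1/9 is at or below it, so n = 2.

2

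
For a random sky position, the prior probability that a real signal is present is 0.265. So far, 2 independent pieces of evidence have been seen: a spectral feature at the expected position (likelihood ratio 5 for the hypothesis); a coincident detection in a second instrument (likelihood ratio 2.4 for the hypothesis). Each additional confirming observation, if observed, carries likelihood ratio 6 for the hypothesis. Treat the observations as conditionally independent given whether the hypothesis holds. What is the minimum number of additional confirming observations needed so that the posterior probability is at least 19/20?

Prior odds = 0.265/0.735 = 53/147.
Combined Bayes factor of the evidence already in hand = 5 × 2.4 = 12.
Odds after that evidence = (53/147) × 12 = 212/49.
Target odds = 0.95/0.05 = 19.
Need 6ⁿ ≥ 19 ÷ (212/49) = 931/212.
6¹ = 6, which meets the required 931/212; so n = 1.

1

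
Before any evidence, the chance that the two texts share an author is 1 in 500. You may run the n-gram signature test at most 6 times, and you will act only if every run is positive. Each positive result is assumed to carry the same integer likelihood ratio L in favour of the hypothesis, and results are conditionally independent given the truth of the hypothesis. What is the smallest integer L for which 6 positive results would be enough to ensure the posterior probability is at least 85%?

4

Prior odds = 0.002/0.998 = 1/499.
Target odds = 0.85/0.15 = 17/3.
Need L⁶ ≥ 17/3 ÷ (1/499) = 8483/3.
3⁶ = 729 < 8483/3 ≤ 4096 = 4⁶, so L = 4.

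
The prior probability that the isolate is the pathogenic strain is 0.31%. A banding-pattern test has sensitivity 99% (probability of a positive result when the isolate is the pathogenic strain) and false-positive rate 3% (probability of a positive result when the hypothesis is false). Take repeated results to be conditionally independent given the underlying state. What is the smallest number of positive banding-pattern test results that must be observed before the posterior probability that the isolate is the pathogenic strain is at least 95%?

Prior odds = 0.0031/0.9969 = 31/9969.
Likelihood ratio of a positive result = 0.99/0.03 = 33.
Target posterior odds = 0.95/0.05 = 19.
Need (31/9969) × 33ⁿ ≥ 19, i.e. 33ⁿ ≥ 189411/31.
33² = 1089 falls short of 189411/31 but 33³ = 35937 reaches it, so n = 3.

3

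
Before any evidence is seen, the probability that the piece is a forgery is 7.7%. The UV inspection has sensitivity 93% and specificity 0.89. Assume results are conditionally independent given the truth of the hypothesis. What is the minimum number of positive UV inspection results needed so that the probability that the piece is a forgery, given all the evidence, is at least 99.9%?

Prior odds: 0.077 ÷ 0.923 = 77/923.
False-positive rate = 1 − 0.89 = 0.11; likelihood ratio of a positive = 0.93/0.11 = 93/11.
Target posterior odds = 0.999/0.001 = 999.
Need (77/923) × (93/11)ⁿ ≥ 999, i.e. (93/11)ⁿ ≥ 922077/77.
(93/11)⁴ = 74805201/14641 falls short of 922077/77 but (93/11)⁵ ≈43196.8 reaches it, so n = 5.

5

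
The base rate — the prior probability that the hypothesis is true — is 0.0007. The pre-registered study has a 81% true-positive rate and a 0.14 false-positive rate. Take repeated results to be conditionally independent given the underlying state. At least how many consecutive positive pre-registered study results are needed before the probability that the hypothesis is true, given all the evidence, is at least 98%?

7

Prior odds = 0.0007/0.9993 = 7/9993.
Likelihood ratio of a positive result = 0.81/0.14 = 81/14.
Target posterior odds = 0.98/0.02 = 49.
Require (81/14)ⁿ ≥ 49 ÷ (7/9993) = 69951.
(81/14)⁶ ≈37509.6 falls short of 69951 but (81/14)⁷ ≈217020 reaches it, so n = 7.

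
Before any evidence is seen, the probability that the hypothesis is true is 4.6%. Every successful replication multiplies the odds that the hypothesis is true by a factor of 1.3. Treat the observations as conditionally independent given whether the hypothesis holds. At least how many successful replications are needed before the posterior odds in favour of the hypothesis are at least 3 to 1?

16

Prior odds = 0.046/0.954 = 23/477.
Likelihood ratio per successful replication = 1.3.
Target odds = 3.
Require 1.3ⁿ ≥ 3 ÷ (23/477) = 1431/23.
1.3¹⁵ ≈51.1859 falls short of 1431/23 but 1.3¹⁶ ≈66.5417 reaches it, so n = 16.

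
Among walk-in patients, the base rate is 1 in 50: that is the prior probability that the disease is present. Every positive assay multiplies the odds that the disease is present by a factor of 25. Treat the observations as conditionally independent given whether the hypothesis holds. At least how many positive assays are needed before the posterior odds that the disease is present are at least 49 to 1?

3

Prior odds: 0.02 ÷ 0.98 = 1/49.
Likelihood ratio per positive assay = 25.
Target odds = 49.
Require 25ⁿ ≥ 49 ÷ (1/49) = 2401.
25² = 625 falls short of 2401 but 25³ = 15625 reaches it, so n = 3.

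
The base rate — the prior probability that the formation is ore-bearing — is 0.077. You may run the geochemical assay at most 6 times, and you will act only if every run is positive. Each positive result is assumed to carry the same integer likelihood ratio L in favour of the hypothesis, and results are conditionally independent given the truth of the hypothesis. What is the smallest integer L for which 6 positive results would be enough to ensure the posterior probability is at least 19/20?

3

Prior odds = 0.077/0.923 = 77/923.
Target odds = 0.95/0.05 = 19.
Need L⁶ ≥ 19 ÷ (77/923) = 17537/77.
2⁶ = 64 < 17537/77 ≤ 729 = 3⁶, so L = 3.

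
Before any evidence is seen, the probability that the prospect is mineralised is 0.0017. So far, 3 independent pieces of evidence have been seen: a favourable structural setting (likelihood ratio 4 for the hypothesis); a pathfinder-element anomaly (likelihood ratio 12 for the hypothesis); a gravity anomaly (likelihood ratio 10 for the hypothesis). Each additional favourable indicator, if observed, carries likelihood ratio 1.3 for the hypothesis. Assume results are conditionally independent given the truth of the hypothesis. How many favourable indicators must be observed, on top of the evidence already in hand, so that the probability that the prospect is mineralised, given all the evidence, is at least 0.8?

Prior odds = 0.0017/0.9983 = 17/9983.
Combined Bayes factor of the evidence already in hand = 4 × 12 × 10 = 480.
Odds after that evidence = (17/9983) × 480 = 8160/9983.
Target odds = 0.8/0.2 = 4.
Need 1.3ⁿ ≥ 4 ÷ (8160/9983) = 9983/2040.
1.3⁶ = 4826809/1000000 falls short of 9983/2040 but 1.3⁷ = 62748517/10000000 reaches it, so n = 7.

7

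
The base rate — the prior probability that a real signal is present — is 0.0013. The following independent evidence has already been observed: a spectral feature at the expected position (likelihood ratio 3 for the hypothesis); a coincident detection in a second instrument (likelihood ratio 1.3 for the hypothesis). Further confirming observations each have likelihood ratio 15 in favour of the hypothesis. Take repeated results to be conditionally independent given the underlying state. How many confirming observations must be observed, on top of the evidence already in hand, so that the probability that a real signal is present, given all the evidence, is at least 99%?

4

Prior odds = 0.0013/0.9987 = 13/9987.
Combined Bayes factor of the evidence already in hand = 3 × 1.3 = 3.9.
Odds after that evidence = (13/9987) × 3.9 = 169/33290.
Target odds = 0.99/0.01 = 99.
Need 15ⁿ ≥ 99 ÷ (169/33290) = 3295710/169.
15³ = 3375 falls short of 3295710/169 but 15⁴ = 50625 reaches it, so n = 4.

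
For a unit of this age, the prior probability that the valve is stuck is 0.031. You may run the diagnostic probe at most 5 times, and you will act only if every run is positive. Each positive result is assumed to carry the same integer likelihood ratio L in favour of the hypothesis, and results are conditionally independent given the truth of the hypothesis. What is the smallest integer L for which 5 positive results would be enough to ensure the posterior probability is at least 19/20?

4

Prior odds = 0.031/0.969 = 31/969.
Target odds = 0.95/0.05 = 19.
Need L⁵ ≥ 19 ÷ (31/969) = 18411/31.
3⁵ = 243 < 18411/31 ≤ 1024 = 4⁵, so L = 4.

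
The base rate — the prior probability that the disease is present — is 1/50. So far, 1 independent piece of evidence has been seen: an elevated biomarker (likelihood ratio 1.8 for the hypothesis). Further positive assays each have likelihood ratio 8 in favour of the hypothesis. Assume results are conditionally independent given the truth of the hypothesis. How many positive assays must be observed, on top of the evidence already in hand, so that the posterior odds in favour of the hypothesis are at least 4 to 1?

3

Prior odds = 0.02/0.98 = 1/49.
Bayes factor of the evidence already in hand = 1.8.
Odds after that evidence = (1/49) × 1.8 = 9/245.
Target odds = 4.
Need 8ⁿ ≥ 4 ÷ (9/245) = 980/9.
8² = 64 falls short of 980/9 but 8³ = 512 reaches it, so n = 3.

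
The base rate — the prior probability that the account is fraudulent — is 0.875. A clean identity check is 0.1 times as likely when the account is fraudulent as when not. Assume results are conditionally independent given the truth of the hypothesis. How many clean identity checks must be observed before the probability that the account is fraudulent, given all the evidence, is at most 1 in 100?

Prior odds = 0.875/0.125 = 7.
Likelihood ratio per clean identity check = 0.1.
Target odds: 0.01 ÷ 0.99 = 1/99.
Need 7 × 0.1ⁿ ≤ 1/99, i.e. 0.1ⁿ ≤ 1/693.
0.1² = 0.01 is still above 1/693 but 0.1³ = 0.001 is at or below it, so n = 3.

3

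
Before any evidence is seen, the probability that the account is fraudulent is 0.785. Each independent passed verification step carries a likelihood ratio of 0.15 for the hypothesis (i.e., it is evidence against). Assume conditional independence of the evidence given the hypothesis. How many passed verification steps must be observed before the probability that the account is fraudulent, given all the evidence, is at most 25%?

2

Prior odds = 0.785/0.215 = 157/43.
Likelihood ratio per passed verification step = 0.15.
Target odds: 0.25 ÷ 0.75 = 1/3.
Require 0.15ⁿ ≤ 1/3 ÷ (157/43) = 43/471.
0.15¹ = 0.15 is still above 43/471 but 0.15² = 0.0225 is at or below it, so n = 2.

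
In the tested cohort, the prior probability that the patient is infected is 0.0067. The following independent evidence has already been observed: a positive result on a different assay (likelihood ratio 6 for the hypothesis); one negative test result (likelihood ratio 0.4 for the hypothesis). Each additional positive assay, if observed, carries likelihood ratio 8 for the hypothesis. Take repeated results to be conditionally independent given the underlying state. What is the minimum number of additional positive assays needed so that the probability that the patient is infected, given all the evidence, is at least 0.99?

5

Prior odds = 0.0067/0.9933 = 67/9933.
Combined Bayes factor of the evidence already in hand = 6 × 0.4 = 2.4.
Odds after that evidence = (67/9933) × 2.4 = 268/16555.
Target odds = 0.99/0.01 = 99.
Need 8ⁿ ≥ 99 ÷ (268/16555) = 1638945/268.
8⁴ = 4096 falls short of 1638945/268 but 8⁵ = 32768 reaches it, so n = 5.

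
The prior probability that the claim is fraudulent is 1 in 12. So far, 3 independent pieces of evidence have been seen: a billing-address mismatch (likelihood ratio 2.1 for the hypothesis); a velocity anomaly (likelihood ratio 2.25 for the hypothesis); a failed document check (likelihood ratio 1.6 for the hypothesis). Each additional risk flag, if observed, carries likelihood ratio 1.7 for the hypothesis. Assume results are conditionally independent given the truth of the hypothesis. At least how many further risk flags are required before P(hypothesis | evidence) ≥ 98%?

Prior odds = (1/12)/(11/12) = 1/11.
Combined Bayes factor of the evidence already in hand = 2.1 × 2.25 × 1.6 = 7.56.
Odds after that evidence = (1/11) × 7.56 = 189/275.
Target odds = 0.98/0.02 = 49.
Need 1.7ⁿ ≥ 49 ÷ (189/275) = 1925/27.
1.7⁸ ≈69.7576 falls short of 1925/27 but 1.7⁹ ≈118.588 reaches it, so n = 9.

9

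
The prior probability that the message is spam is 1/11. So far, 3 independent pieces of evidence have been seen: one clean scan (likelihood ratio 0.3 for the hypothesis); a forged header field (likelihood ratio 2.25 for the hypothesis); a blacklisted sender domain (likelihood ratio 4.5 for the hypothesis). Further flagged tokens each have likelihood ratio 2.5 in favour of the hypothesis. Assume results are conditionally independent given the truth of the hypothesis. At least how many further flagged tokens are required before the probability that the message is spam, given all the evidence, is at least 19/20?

Prior odds = (1/11)/(10/11) = 0.1.
Combined Bayes factor of the evidence already in hand = 0.3 × 2.25 × 4.5 = 3.0375.
Odds after that evidence = 0.1 × 3.0375 = 0.30375.
Target odds = 0.95/0.05 = 19.
Need 2.5ⁿ ≥ 19 ÷ 0.30375 = 15200/243.
2.5⁴ = 39.0625 falls short of 15200/243 but 2.5⁵ = 97.65625 reaches it, so n = 5.

5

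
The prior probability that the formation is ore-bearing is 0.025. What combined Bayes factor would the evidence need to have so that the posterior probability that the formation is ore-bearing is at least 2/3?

Prior odds = 0.025/0.975 = 1/39.
Target odds = (2/3)/(1/3) = 2.
Required Bayes factor = 2 ÷ (1/39) = 78.

78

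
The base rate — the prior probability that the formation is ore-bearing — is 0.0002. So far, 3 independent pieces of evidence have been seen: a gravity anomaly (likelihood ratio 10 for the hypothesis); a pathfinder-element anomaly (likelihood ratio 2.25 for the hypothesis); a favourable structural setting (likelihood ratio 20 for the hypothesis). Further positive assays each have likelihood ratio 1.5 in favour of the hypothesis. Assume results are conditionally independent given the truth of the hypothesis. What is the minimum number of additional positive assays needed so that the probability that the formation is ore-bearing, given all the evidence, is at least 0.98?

Prior odds = 0.0002/0.9998 = 1/4999.
Combined Bayes factor of the evidence already in hand = 10 × 2.25 × 20 = 450.
Odds after that evidence = (1/4999) × 450 = 450/4999.
Target odds = 0.98/0.02 = 49.
Need 1.5ⁿ ≥ 49 ÷ (450/4999) = 244951/450.
1.5¹⁵ = 14348907/32768 falls short of 244951/450 but 1.5¹⁶ = 43046721/65536 reaches it, so n = 16.

16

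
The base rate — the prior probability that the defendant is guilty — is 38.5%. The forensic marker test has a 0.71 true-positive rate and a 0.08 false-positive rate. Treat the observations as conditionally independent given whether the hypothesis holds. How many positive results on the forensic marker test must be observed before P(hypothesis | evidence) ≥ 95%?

2

Prior odds = 0.385/0.615 = 77/123.
Likelihood ratio of a positive result = 0.71/0.08 = 8.875.
Target posterior odds = 0.95/0.05 = 19.
Require 8.875ⁿ ≥ 19 ÷ (77/123) = 2337/77.
8.875¹ = 8.875 falls short of 2337/77 but 8.875² = 78.765625 reaches it, so n = 2.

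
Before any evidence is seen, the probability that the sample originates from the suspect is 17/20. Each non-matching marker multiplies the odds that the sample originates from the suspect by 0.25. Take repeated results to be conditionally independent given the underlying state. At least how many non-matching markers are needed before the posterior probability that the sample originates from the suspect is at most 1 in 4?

3

Prior odds: 0.85 ÷ 0.15 = 17/3.
Likelihood ratio per non-matching marker = 0.25.
Target posterior odds = 0.25/0.75 = 1/3.
Require 0.25ⁿ ≤ 1/3 ÷ (17/3) = 1/17.
0.25² = 0.0625 is still above 1/17 but 0.25³ = 0.015625 is at or below it, so n = 3.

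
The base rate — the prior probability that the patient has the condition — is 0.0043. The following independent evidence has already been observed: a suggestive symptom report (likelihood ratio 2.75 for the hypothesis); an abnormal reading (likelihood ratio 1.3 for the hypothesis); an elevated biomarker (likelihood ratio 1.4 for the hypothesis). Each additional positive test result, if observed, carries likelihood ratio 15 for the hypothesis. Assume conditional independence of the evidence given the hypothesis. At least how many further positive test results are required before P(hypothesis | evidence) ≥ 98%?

Prior odds = 0.0043/0.9957 = 43/9957.
Combined Bayes factor of the evidence already in hand = 2.75 × 1.3 × 1.4 = 5.005.
Odds after that evidence = (43/9957) × 5.005 = 43043/1991400.
Target odds = 0.98/0.02 = 49.
Need 15ⁿ ≥ 49 ÷ (43043/1991400) = 13939800/6149.
15² = 225 falls short of 13939800/6149 but 15³ = 3375 reaches it, so n = 3.

3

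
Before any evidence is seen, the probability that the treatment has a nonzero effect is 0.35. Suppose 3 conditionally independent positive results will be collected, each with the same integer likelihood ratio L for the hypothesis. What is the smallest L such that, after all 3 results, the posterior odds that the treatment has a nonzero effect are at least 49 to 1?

Prior odds = 0.35/0.65 = 7/13.
Target odds = 49.
Need L³ ≥ 49 ÷ (7/13) = 91.
4³ = 64 < 91 ≤ 125 = 5³, so L = 5.

5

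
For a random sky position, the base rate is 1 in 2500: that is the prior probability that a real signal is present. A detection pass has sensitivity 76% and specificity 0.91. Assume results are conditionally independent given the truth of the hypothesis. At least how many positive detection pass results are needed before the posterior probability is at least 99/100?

Prior odds = 0.0004/0.9996 = 1/2499.
False-positive rate = 1 − 0.91 = 0.09; likelihood ratio of a positive = 0.76/0.09 = 76/9.
Target odds: 0.99 ÷ 0.01 = 99.
Need (1/2499) × (76/9)ⁿ ≥ 99, i.e. (76/9)ⁿ ≥ 247401.
(76/9)⁵ ≈42939.3 falls short of 247401 but (76/9)⁶ ≈362599 reaches it, so n = 6.

6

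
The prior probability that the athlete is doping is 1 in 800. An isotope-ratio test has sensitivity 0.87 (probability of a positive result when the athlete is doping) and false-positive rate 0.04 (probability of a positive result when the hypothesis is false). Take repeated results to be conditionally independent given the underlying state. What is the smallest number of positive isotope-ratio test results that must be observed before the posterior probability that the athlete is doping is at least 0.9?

3

Prior odds: 0.00125 ÷ 0.99875 = 1/799.
Likelihood ratio of a positive result = 0.87/0.04 = 21.75.
Target posterior odds = 0.9/0.1 = 9.
Need (1/799) × 21.75ⁿ ≥ 9, i.e. 21.75ⁿ ≥ 7191.
21.75² = 473.0625 falls short of 7191 but 21.75³ = 658503/64 reaches it, so n = 3.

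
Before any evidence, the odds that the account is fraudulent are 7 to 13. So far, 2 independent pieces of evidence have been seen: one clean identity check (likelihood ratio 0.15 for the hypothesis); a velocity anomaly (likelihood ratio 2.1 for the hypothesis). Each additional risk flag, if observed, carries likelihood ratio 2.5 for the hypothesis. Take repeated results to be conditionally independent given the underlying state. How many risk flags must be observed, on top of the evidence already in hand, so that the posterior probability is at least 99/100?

7

Prior odds = 7/13.
Combined Bayes factor of the evidence already in hand = 0.15 × 2.1 = 0.315.
Odds after that evidence = (7/13) × 0.315 = 441/2600.
Target odds = 0.99/0.01 = 99.
Need 2.5ⁿ ≥ 99 ÷ (441/2600) = 28600/49.
2.5⁶ = 244.140625 falls short of 28600/49 but 2.5⁷ = 610.3515625 reaches it, so n = 7.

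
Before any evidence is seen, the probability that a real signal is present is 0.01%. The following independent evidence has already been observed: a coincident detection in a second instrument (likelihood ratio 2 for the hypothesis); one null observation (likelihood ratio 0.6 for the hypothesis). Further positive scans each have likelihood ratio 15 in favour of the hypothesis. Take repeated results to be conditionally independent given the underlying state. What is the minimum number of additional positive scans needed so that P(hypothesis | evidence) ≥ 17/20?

4

Prior odds = 0.0001/0.9999 = 1/9999.
Combined Bayes factor of the evidence already in hand = 2 × 0.6 = 1.2.
Odds after that evidence = (1/9999) × 1.2 = 2/16665.
Target odds = 0.85/0.15 = 17/3.
Need 15ⁿ ≥ 17/3 ÷ (2/16665) = 47217.5.
15³ = 3375 falls short of 47217.5 but 15⁴ = 50625 reaches it, so n = 4.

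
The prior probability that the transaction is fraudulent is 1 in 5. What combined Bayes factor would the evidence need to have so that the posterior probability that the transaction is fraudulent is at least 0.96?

Prior odds = 0.2/0.8 = 0.25.
Target odds = 0.96/0.04 = 24.
Required Bayes factor = 24 ÷ 0.25 = 96.

96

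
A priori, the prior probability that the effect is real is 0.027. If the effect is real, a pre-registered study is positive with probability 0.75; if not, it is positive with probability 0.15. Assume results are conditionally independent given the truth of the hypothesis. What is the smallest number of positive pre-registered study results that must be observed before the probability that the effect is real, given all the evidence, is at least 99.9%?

7

Prior odds = 0.027/0.973 = 27/973.
Likelihood ratio of a positive = 0.75/0.15 = 5.
Target odds: 0.999 ÷ 0.001 = 999.
Require 5ⁿ ≥ 999 ÷ (27/973) = 36001.
5⁶ = 15625 falls short of 36001 but 5⁷ = 78125 reaches it, so n = 7.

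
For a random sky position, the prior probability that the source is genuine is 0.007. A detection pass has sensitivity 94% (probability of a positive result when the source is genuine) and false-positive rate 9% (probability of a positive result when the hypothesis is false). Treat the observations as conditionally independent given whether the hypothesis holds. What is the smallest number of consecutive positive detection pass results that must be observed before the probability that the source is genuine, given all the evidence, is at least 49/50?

Prior odds: 0.007 ÷ 0.993 = 7/993.
Likelihood ratio of a positive result = 0.94/0.09 = 94/9.
Target posterior odds = 0.98/0.02 = 49.
Require (94/9)ⁿ ≥ 49 ÷ (7/993) = 6951.
(94/9)³ = 830584/729 falls short of 6951 but (94/9)⁴ = 78074896/6561 reaches it, so n = 4.

4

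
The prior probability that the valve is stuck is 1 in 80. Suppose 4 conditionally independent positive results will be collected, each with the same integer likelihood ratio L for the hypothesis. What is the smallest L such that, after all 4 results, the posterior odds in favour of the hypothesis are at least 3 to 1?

4

Prior odds = 0.0125/0.9875 = 1/79.
Target odds = 3.
Need L⁴ ≥ 3 ÷ (1/79) = 237.
3⁴ = 81 < 237 ≤ 256 = 4⁴, so L = 4.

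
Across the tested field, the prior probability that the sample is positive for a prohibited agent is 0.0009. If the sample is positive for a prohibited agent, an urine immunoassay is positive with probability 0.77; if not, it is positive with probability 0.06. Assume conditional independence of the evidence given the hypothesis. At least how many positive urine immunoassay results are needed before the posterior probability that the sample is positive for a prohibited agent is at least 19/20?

4

Prior odds: 0.0009 ÷ 0.9991 = 9/9991.
Likelihood ratio of a positive = 0.77/0.06 = 77/6.
Target posterior odds = 0.95/0.05 = 19.
Need (9/9991) × (77/6)ⁿ ≥ 19, i.e. (77/6)ⁿ ≥ 189829/9.
(77/6)³ = 456533/216 falls short of 189829/9 but (77/6)⁴ = 35153041/1296 reaches it, so n = 4.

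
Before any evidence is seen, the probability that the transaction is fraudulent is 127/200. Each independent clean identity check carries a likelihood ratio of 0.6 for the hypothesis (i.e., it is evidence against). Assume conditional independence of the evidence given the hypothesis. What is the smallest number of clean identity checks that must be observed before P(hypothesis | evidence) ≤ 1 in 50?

9

Prior odds: 0.635 ÷ 0.365 = 127/73.
Likelihood ratio per clean identity check = 0.6.
Target posterior odds = 0.02/0.98 = 1/49.
Need (127/73) × 0.6ⁿ ≤ 1/49, i.e. 0.6ⁿ ≤ 73/6223.
0.6⁸ = 6561/390625 is still above 73/6223 but 0.6⁹ = 19683/1953125 is at or below it, so n = 9.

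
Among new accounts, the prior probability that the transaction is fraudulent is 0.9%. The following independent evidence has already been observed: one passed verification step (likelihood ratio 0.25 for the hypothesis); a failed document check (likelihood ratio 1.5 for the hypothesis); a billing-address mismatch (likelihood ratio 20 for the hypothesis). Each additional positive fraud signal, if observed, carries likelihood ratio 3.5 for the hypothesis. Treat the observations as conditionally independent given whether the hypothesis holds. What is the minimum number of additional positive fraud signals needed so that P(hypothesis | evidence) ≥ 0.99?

Prior odds = 0.009/0.991 = 9/991.
Combined Bayes factor of the evidence already in hand = 0.25 × 1.5 × 20 = 7.5.
Odds after that evidence = (9/991) × 7.5 = 135/1982.
Target odds = 0.99/0.01 = 99.
Need 3.5ⁿ ≥ 99 ÷ (135/1982) = 21802/15.
3.5⁵ = 525.21875 falls short of 21802/15 but 3.5⁶ = 1838.265625 reaches it, so n = 6.

6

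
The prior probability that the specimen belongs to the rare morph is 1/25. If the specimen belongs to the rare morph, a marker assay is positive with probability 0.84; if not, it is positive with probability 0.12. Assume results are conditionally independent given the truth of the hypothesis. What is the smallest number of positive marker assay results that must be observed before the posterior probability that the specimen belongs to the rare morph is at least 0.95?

Prior odds: 0.04 ÷ 0.96 = 1/24.
Likelihood ratio of a positive = 0.84/0.12 = 7.
Target odds: 0.95 ÷ 0.05 = 19.
Need (1/24) × 7ⁿ ≥ 19, i.e. 7ⁿ ≥ 456.
7³ = 343 falls short of 456 but 7⁴ = 2401 reaches it, so n = 4.

4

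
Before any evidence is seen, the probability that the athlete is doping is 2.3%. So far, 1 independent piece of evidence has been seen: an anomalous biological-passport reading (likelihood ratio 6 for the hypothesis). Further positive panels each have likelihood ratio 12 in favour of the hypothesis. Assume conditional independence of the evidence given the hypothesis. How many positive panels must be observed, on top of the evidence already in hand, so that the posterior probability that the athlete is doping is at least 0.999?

4

Prior odds = 0.023/0.977 = 23/977.
Bayes factor of the evidence already in hand = 6.
Odds after that evidence = (23/977) × 6 = 138/977.
Target odds = 0.999/0.001 = 999.
Need 12ⁿ ≥ 999 ÷ (138/977) = 325341/46.
12³ = 1728 falls short of 325341/46 but 12⁴ = 20736 reaches it, so n = 4.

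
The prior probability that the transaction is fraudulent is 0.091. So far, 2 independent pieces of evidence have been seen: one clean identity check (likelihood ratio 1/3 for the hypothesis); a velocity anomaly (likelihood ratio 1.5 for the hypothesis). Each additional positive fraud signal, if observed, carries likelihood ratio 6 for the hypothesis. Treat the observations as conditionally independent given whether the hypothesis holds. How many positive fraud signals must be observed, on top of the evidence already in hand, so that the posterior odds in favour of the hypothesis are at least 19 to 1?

4

Prior odds = 0.091/0.909 = 91/909.
Combined Bayes factor of the evidence already in hand = (1/3) × 1.5 = 0.5.
Odds after that evidence = (91/909) × 0.5 = 91/1818.
Target odds = 19.
Need 6ⁿ ≥ 19 ÷ (91/1818) = 34542/91.
6³ = 216 falls short of 34542/91 but 6⁴ = 1296 reaches it, so n = 4.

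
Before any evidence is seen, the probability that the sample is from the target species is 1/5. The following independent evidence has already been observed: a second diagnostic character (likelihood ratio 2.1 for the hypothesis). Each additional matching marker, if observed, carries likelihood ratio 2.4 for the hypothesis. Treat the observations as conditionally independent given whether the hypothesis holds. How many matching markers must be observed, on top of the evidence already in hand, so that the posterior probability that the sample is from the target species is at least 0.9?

4

Prior odds = 0.2/0.8 = 0.25.
Bayes factor of the evidence already in hand = 2.1.
Odds after that evidence = 0.25 × 2.1 = 0.525.
Target odds = 0.9/0.1 = 9.
Need 2.4ⁿ ≥ 9 ÷ 0.525 = 120/7.
2.4³ = 13.824 falls short of 120/7 but 2.4⁴ = 33.1776 reaches it, so n = 4.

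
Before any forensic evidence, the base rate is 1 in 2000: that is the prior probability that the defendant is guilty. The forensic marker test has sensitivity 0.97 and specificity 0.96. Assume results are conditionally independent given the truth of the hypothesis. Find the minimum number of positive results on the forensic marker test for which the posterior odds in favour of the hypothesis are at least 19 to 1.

4

Prior odds: 0.0005 ÷ 0.9995 = 1/1999.
False-positive rate = 1 − 0.96 = 0.04; likelihood ratio of a positive = 0.97/0.04 = 24.25.
Target odds = 19.
Need (1/1999) × 24.25ⁿ ≥ 19, i.e. 24.25ⁿ ≥ 37981.
24.25³ = 912673/64 falls short of 37981 but 24.25⁴ = 88529281/256 reaches it, so n = 4.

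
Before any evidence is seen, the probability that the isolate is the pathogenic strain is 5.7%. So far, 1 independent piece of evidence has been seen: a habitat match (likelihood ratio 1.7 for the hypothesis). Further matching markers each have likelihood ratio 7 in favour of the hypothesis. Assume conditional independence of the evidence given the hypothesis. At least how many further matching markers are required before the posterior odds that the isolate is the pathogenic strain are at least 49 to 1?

Prior odds = 0.057/0.943 = 57/943.
Bayes factor of the evidence already in hand = 1.7.
Odds after that evidence = (57/943) × 1.7 = 969/9430.
Target odds = 49.
Need 7ⁿ ≥ 49 ÷ (969/9430) = 462070/969.
7³ = 343 falls short of 462070/969 but 7⁴ = 2401 reaches it, so n = 4.

4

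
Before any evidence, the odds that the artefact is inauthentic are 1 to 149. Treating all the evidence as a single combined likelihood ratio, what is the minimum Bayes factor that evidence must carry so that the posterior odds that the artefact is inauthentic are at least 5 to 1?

745

Prior odds = 1/149.
Target odds = 5.
Required Bayes factor = 5 ÷ (1/149) = 745.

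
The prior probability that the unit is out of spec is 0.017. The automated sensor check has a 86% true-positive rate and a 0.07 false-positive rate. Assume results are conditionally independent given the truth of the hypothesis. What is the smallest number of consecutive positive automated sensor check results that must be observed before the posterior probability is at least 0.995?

Prior odds = 0.017/0.983 = 17/983.
Likelihood ratio of a positive result = 0.86/0.07 = 86/7.
Target odds: 0.995 ÷ 0.005 = 199.
Need (17/983) × (86/7)ⁿ ≥ 199, i.e. (86/7)ⁿ ≥ 195617/17.
(86/7)³ = 636056/343 falls short of 195617/17 but (86/7)⁴ = 54700816/2401 reaches it, so n = 4.

4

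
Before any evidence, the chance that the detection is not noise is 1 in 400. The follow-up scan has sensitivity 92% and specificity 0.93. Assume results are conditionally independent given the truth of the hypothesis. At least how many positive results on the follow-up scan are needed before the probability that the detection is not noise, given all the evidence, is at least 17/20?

Prior odds = 0.0025/0.9975 = 1/399.
False-positive rate = 1 − 0.93 = 0.07; likelihood ratio of a positive = 0.92/0.07 = 92/7.
Target odds: 0.85 ÷ 0.15 = 17/3.
Need (1/399) × (92/7)ⁿ ≥ 17/3, i.e. (92/7)ⁿ ≥ 2261.
(92/7)² = 8464/49 falls short of 2261 but (92/7)³ = 778688/343 reaches it, so n = 3.

3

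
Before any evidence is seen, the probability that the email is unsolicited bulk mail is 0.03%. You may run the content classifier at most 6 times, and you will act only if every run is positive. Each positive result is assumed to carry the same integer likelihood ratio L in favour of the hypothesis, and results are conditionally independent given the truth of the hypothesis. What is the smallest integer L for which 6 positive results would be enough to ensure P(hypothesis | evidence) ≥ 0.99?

9

Prior odds = 0.0003/0.9997 = 3/9997.
Target odds = 0.99/0.01 = 99.
Need L⁶ ≥ 99 ÷ (3/9997) = 329901.
8⁶ = 262144 < 329901 ≤ 531441 = 9⁶, so L = 9.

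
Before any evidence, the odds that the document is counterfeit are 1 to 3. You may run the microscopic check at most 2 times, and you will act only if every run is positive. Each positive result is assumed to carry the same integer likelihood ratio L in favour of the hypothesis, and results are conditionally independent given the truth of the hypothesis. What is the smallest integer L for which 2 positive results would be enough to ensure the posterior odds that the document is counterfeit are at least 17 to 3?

5

Prior odds = 1/3.
Target odds = 17/3.
Need L² ≥ 17/3 ÷ (1/3) = 17.
4² = 16 < 17 ≤ 25 = 5², so L = 5.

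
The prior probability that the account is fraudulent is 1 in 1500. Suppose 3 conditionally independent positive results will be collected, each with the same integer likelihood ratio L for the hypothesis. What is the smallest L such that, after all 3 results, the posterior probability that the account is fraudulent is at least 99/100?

53

Prior odds = (1/1500)/(1499/1500) = 1/1499.
Target odds = 0.99/0.01 = 99.
Need L³ ≥ 99 ÷ (1/1499) = 148401.
52³ = 140608 < 148401 ≤ 148877 = 53³, so L = 53.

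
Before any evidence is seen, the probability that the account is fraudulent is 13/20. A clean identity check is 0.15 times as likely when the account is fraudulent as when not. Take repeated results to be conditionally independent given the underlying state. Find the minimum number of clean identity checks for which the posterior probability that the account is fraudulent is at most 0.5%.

Prior odds = 0.65/0.35 = 13/7.
Likelihood ratio per clean identity check = 0.15.
Target odds: 0.005 ÷ 0.995 = 1/199.
Need (13/7) × 0.15ⁿ ≤ 1/199, i.e. 0.15ⁿ ≤ 7/2587.
0.15³ = 0.003375 is still above 7/2587 but 0.15⁴ = 81/160000 is at or below it, so n = 4.

4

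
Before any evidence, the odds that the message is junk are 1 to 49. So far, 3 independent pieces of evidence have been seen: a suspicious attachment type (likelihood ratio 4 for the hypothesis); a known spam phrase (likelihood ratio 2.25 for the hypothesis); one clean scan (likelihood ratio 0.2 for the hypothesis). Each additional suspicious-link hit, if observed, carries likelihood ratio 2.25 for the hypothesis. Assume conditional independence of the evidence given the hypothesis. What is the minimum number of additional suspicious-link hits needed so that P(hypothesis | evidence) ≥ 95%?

8

Prior odds = 1/49.
Combined Bayes factor of the evidence already in hand = 4 × 2.25 × 0.2 = 1.8.
Odds after that evidence = (1/49) × 1.8 = 9/245.
Target odds = 0.95/0.05 = 19.
Need 2.25ⁿ ≥ 19 ÷ (9/245) = 4655/9.
2.25⁷ = 4782969/16384 falls short of 4655/9 but 2.25⁸ = 43046721/65536 reaches it, so n = 8.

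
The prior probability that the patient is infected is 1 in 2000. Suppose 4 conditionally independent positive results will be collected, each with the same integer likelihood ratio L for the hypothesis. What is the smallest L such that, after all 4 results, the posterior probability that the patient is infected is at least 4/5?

Prior odds = 0.0005/0.9995 = 1/1999.
Target odds = 0.8/0.2 = 4.
Need L⁴ ≥ 4 ÷ (1/1999) = 7996.
9⁴ = 6561 < 7996 ≤ 10000 = 10⁴, so L = 10.

10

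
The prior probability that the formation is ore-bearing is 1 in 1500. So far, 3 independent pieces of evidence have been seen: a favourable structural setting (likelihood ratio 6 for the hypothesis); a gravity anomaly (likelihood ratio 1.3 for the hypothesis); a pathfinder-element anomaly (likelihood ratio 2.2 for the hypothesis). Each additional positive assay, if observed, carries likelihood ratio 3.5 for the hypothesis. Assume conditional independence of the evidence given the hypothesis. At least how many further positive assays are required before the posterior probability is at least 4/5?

5

Prior odds = (1/1500)/(1499/1500) = 1/1499.
Combined Bayes factor of the evidence already in hand = 6 × 1.3 × 2.2 = 17.16.
Odds after that evidence = (1/1499) × 17.16 = 429/37475.
Target odds = 0.8/0.2 = 4.
Need 3.5ⁿ ≥ 4 ÷ (429/37475) = 149900/429.
3.5⁴ = 150.0625 falls short of 149900/429 but 3.5⁵ = 525.21875 reaches it, so n = 5.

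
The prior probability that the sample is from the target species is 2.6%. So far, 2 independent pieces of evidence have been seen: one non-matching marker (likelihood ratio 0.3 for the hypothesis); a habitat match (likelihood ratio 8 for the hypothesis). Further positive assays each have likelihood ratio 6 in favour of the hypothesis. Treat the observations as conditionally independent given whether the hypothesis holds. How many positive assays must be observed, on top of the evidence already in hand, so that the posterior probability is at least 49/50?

4

Prior odds = 0.026/0.974 = 13/487.
Combined Bayes factor of the evidence already in hand = 0.3 × 8 = 2.4.
Odds after that evidence = (13/487) × 2.4 = 156/2435.
Target odds = 0.98/0.02 = 49.
Need 6ⁿ ≥ 49 ÷ (156/2435) = 119315/156.
6³ = 216 falls short of 119315/156 but 6⁴ = 1296 reaches it, so n = 4.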